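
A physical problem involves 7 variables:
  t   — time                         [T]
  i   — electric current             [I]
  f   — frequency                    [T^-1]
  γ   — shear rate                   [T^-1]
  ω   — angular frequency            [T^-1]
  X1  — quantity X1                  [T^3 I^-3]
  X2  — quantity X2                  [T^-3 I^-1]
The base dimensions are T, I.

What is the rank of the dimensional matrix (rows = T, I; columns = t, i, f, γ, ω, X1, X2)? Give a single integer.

2

Exponent matrix [T,I] × [t,i,f,γ,ω,X1,X2]:
  T: [ 1  0 -1 -1 -1  3 -3]
  I: [ 0  1  0  0  0 -3 -1]
Row reduction gives pivot columns t,i; rank = 2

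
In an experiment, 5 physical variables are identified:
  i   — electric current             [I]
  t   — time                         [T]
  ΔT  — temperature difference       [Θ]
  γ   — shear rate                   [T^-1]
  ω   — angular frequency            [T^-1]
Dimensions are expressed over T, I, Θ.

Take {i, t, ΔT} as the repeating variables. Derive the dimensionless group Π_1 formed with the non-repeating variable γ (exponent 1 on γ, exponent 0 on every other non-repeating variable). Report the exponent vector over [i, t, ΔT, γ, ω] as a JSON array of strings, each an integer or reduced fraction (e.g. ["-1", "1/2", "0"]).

["0", "1", "0", "1", "0"]

Write exponents as rows T,I,Θ / cols i,t,ΔT,γ,ω:
  T: [ 0  1  0 -1 -1]
  I: [ 1  0  0  0  0]
  Θ: [ 0  0  1  0  0]
Row reduction gives pivot columns i,t,ΔT; rank = 3
Repeat: i,t,ΔT; free: γ,ω
RREF:
  r0: [   1    0    0    0    0]
  r1: [   0    1    0   -1   -1]
  r2: [   0    0    1    0    0]
Fix exponent of γ at 1, ω at 0; solve each RREF row for its pivot's exponent:
  r0: exp(i) + (0)·1 = 0 ⇒ exp(i) = 0
  r1: exp(t) + (-1)·1 = 0 ⇒ exp(t) = 1
  r2: exp(ΔT) + (0)·1 = 0 ⇒ exp(ΔT) = 0
Π_1 = t · γ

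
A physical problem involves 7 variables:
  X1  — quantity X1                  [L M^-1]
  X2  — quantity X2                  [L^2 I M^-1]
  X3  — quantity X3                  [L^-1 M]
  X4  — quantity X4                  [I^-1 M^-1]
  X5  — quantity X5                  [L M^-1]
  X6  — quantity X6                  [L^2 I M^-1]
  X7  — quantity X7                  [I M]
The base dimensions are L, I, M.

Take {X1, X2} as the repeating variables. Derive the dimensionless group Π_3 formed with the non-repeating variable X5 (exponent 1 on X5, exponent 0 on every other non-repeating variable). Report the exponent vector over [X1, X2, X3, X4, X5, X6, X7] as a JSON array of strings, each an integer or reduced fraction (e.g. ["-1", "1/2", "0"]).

["-1", "0", "0", "0", "1", "0", "0"]

Exponent matrix [L,I,M] × [X1,X2,X3,X4,X5,X6,X7]:
  L: [ 1  2 -1  0  1  2  0]
  I: [ 0  1  0 -1  0  1  1]
  M: [-1 -1  1 -1 -1 -1  1]
Row reduction gives pivot columns X1,X2; rank = 2
Repeat: X1,X2; free: X3,X4,X5,X6,X7
RREF:
  r0: [   1    0   -1    2    1    0   -2]
  r1: [   0    1    0   -1    0    1    1]
  r2: [   0    0    0    0    0    0    0]
Fix exponent of X5 at 1, X3 at 0, X4 at 0, X6 at 0, X7 at 0; solve each RREF row for its pivot's exponent:
  r0: exp(X1) + (1)·1 = 0 ⇒ exp(X1) = -1
  r1: exp(X2) + (0)·1 = 0 ⇒ exp(X2) = 0
Π_3 = X1^-1 · X5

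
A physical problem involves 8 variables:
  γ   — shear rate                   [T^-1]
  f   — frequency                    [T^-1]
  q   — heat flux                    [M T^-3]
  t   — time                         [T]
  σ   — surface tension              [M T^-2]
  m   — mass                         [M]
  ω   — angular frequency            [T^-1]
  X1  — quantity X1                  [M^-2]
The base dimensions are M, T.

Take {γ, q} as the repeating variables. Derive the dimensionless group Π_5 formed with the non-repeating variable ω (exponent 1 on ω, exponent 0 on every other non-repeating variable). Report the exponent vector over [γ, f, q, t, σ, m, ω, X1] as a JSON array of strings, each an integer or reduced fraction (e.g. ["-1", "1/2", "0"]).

Dimensional matrix (M×T by γ×f×q×t×σ×m×ω×X1):
  M: [ 0  0  1  0  1  1  0 -2]
  T: [-1 -1 -3  1 -2  0 -1  0]
RREF → pivots at {γ,q} ⇒ r = 2
Repeat: γ,q; free: f,t,σ,m,ω,X1
RREF:
  r0: [   1    1    0   -1   -1   -3    1    6]
  r1: [   0    0    1    0    1    1    0   -2]
Fix exponent of ω at 1, f at 0, t at 0, σ at 0, m at 0, X1 at 0; solve each RREF row for its pivot's exponent:
  r0: exp(γ) + (1)·1 = 0 ⇒ exp(γ) = -1
  r1: exp(q) + (0)·1 = 0 ⇒ exp(q) = 0
Π_5 = γ^-1 · ω

["-1", "0", "0", "0", "0", "0", "1", "0"]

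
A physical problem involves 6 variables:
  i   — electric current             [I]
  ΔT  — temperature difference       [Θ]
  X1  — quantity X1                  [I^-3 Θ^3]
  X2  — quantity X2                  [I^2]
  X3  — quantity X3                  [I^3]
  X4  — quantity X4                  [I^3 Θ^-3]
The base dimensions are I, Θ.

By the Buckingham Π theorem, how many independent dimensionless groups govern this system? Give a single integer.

Dimensional matrix (I×Θ by i×ΔT×X1×X2×X3×X4):
  I: [ 1  0 -3  2  3  3]
  Θ: [ 0  1  3  0  0 -3]
Echelon form has 2 nonzero rows (pivots: i,ΔT)
Π count = n − r = 6 − 2 = 4

4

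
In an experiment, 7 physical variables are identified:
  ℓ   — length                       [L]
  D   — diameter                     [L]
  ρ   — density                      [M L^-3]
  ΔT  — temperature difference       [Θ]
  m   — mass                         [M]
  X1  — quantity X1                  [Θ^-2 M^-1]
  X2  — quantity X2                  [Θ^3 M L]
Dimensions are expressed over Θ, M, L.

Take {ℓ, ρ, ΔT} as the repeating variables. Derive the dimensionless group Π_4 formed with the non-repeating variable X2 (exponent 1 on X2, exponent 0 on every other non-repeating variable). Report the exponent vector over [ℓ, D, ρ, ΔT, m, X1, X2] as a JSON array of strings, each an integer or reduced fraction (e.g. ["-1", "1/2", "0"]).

["-4", "0", "-1", "-3", "0", "0", "1"]

Dimensional matrix (Θ×M×L by ℓ×D×ρ×ΔT×m×X1×X2):
  Θ: [ 0  0  0  1  0 -2  3]
  M: [ 0  0  1  0  1 -1  1]
  L: [ 1  1 -3  0  0  0  1]
Row reduction gives pivot columns ℓ,ρ,ΔT; rank = 3
Pivot set = {ℓ,ρ,ΔT}, free = {D,m,X1,X2}
RREF:
  r0: [   1    1    0    0    3   -3    4]
  r1: [   0    0    1    0    1   -1    1]
  r2: [   0    0    0    1    0   -2    3]
Fix exponent of X2 at 1, D at 0, m at 0, X1 at 0; solve each RREF row for its pivot's exponent:
  r0: exp(ℓ) + (4)·1 = 0 ⇒ exp(ℓ) = -4
  r1: exp(ρ) + (1)·1 = 0 ⇒ exp(ρ) = -1
  r2: exp(ΔT) + (3)·1 = 0 ⇒ exp(ΔT) = -3
Π_4 = ℓ^-4 · ρ^-1 · ΔT^-3 · X2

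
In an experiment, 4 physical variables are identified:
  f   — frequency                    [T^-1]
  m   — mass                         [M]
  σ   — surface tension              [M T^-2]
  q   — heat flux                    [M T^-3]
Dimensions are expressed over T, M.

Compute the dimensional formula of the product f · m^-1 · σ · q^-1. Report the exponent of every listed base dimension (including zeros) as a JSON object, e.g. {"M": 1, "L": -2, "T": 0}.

{"T": 0, "M": -1}

Dimensional matrix (T×M by f×m×σ×q):
  T: [-1  0 -2 -3]
  M: [ 0  1  1  1]
  [T]: (1)·-1+(-1)·0+(1)·-2+(-1)·-3 = 0
  [M]: (1)·0+(-1)·1+(1)·1+(-1)·1 = -1
⇒ M^-1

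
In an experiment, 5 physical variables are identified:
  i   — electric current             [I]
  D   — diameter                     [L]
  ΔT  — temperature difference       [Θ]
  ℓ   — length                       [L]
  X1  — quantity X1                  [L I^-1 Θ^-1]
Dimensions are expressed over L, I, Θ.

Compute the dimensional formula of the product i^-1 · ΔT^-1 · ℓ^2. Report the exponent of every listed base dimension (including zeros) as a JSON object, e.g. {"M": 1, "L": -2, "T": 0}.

{"L": 2, "I": -1, "Θ": -1}

Dimensional matrix (L×I×Θ by i×D×ΔT×ℓ×X1):
  L: [ 0  1  0  1  1]
  I: [ 1  0  0  0 -1]
  Θ: [ 0  0  1  0 -1]
  [L]: (-1)·0+(-1)·0+(2)·1 = 2
  [I]: (-1)·1+(-1)·0+(2)·0 = -1
  [Θ]: (-1)·0+(-1)·1+(2)·0 = -1
⇒ L^2 I^-1 Θ^-1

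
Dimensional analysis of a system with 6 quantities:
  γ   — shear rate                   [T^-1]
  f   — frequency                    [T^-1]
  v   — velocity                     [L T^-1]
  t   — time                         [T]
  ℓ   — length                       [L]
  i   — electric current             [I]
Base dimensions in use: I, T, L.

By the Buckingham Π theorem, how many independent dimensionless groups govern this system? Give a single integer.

3

Exponent matrix [I,T,L] × [γ,f,v,t,ℓ,i]:
  I: [ 0  0  0  0  0  1]
  T: [-1 -1 -1  1  0  0]
  L: [ 0  0  1  0  1  0]
Echelon form has 3 nonzero rows (pivots: γ,v,i)
n=6, r=3 ⇒ 3 dimensionless groups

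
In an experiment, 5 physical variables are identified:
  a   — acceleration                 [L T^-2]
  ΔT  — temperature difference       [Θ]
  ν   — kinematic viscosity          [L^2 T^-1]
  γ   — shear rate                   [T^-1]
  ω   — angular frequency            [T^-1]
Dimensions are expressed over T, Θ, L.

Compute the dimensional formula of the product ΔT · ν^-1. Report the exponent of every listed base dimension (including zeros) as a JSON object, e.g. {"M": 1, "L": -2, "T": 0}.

Exponent matrix [T,Θ,L] × [a,ΔT,ν,γ,ω]:
  T: [-2  0 -1 -1 -1]
  Θ: [ 0  1  0  0  0]
  L: [ 1  0  2  0  0]
  [T]: (1)·0+(-1)·-1 = 1
  [Θ]: (1)·1+(-1)·0 = 1
  [L]: (1)·0+(-1)·2 = -2
⇒ T Θ L^-2

{"T": 1, "Θ": 1, "L": -2}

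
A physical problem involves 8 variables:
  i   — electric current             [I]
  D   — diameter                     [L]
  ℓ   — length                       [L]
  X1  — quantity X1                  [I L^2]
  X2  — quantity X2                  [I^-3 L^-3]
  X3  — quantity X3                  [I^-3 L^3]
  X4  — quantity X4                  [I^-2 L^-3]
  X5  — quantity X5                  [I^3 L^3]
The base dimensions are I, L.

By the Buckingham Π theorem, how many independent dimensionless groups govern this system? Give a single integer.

6

Exponent matrix [I,L] × [i,D,ℓ,X1,X2,X3,X4,X5]:
  I: [ 1  0  0  1 -3 -3 -2  3]
  L: [ 0  1  1  2 -3  3 -3  3]
RREF → pivots at {i,D} ⇒ r = 2
8 vars − rank 2 = 6 Π groups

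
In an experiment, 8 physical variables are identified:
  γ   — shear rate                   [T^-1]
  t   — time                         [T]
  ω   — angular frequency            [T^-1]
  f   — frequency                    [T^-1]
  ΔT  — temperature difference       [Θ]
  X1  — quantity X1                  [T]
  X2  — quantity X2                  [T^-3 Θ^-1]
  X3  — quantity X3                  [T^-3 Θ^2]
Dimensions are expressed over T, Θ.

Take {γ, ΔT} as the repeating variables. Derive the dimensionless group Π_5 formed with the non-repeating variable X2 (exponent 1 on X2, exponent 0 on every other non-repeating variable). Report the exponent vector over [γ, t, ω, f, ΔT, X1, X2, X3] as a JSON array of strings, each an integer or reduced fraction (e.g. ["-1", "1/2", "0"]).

Exponent matrix [T,Θ] × [γ,t,ω,f,ΔT,X1,X2,X3]:
  T: [-1  1 -1 -1  0  1 -3 -3]
  Θ: [ 0  0  0  0  1  0 -1  2]
Echelon form has 2 nonzero rows (pivots: γ,ΔT)
Pivot set = {γ,ΔT}, free = {t,ω,f,X1,X2,X3}
RREF:
  r0: [   1   -1    1    1    0   -1    3    3]
  r1: [   0    0    0    0    1    0   -1    2]
Fix exponent of X2 at 1, t at 0, ω at 0, f at 0, X1 at 0, X3 at 0; solve each RREF row for its pivot's exponent:
  r0: exp(γ) + (3)·1 = 0 ⇒ exp(γ) = -3
  r1: exp(ΔT) + (-1)·1 = 0 ⇒ exp(ΔT) = 1
Π_5 = γ^-3 · ΔT · X2

["-3", "0", "0", "0", "1", "0", "1", "0"]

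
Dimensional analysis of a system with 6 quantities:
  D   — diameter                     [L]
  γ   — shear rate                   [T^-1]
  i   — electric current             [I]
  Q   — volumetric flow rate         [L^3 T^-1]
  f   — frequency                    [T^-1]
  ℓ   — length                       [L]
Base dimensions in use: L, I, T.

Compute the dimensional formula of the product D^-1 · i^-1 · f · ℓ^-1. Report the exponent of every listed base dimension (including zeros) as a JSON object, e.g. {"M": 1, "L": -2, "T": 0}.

Exponent matrix [L,I,T] × [D,γ,i,Q,f,ℓ]:
  L: [ 1  0  0  3  0  1]
  I: [ 0  0  1  0  0  0]
  T: [ 0 -1  0 -1 -1  0]
  [L]: (-1)·1+(-1)·0+(1)·0+(-1)·1 = -2
  [I]: (-1)·0+(-1)·1+(1)·0+(-1)·0 = -1
  [T]: (-1)·0+(-1)·0+(1)·-1+(-1)·0 = -1
⇒ L^-2 I^-1 T^-1

{"L": -2, "I": -1, "T": -1}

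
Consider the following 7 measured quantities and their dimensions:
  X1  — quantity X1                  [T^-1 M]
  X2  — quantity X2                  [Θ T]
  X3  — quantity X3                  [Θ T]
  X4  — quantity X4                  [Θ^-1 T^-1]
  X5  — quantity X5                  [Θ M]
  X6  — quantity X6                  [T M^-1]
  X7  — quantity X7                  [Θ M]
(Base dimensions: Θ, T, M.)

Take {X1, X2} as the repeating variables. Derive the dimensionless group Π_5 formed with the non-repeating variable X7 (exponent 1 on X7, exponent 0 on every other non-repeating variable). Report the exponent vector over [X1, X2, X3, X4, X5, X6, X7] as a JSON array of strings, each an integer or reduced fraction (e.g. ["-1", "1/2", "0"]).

Dimensional matrix (Θ×T×M by X1×X2×X3×X4×X5×X6×X7):
  Θ: [ 0  1  1 -1  1  0  1]
  T: [-1  1  1 -1  0  1  0]
  M: [ 1  0  0  0  1 -1  1]
Row reduction gives pivot columns X1,X2; rank = 2
Pivot set = {X1,X2}, free = {X3,X4,X5,X6,X7}
RREF:
  r0: [   1    0    0    0    1   -1    1]
  r1: [   0    1    1   -1    1    0    1]
  r2: [   0    0    0    0    0    0    0]
Fix exponent of X7 at 1, X3 at 0, X4 at 0, X5 at 0, X6 at 0; solve each RREF row for its pivot's exponent:
  r0: exp(X1) + (1)·1 = 0 ⇒ exp(X1) = -1
  r1: exp(X2) + (1)·1 = 0 ⇒ exp(X2) = -1
Π_5 = X1^-1 · X2^-1 · X7

["-1", "-1", "0", "0", "0", "0", "1"]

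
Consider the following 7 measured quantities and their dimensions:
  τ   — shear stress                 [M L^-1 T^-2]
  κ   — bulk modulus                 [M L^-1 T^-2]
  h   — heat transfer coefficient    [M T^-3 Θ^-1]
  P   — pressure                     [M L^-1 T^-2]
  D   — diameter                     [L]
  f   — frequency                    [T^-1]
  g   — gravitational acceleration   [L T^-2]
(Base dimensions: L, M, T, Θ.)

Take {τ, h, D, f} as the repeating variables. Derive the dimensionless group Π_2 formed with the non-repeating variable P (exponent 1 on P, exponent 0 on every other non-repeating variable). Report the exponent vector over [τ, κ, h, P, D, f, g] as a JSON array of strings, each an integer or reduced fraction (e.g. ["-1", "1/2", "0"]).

Write exponents as rows L,M,T,Θ / cols τ,κ,h,P,D,f,g:
  L: [-1 -1  0 -1  1  0  1]
  M: [ 1  1  1  1  0  0  0]
  T: [-2 -2 -3 -2  0 -1 -2]
  Θ: [ 0  0 -1  0  0  0  0]
Echelon form has 4 nonzero rows (pivots: τ,h,D,f)
Pivot set = {τ,h,D,f}, free = {κ,P,g}
RREF:
  r0: [   1    1    0    1    0    0    0]
  r1: [   0    0    1    0    0    0    0]
  r2: [   0    0    0    0    1    0    1]
  r3: [   0    0    0    0    0    1    2]
Fix exponent of P at 1, κ at 0, g at 0; solve each RREF row for its pivot's exponent:
  r0: exp(τ) + (1)·1 = 0 ⇒ exp(τ) = -1
  r1: exp(h) + (0)·1 = 0 ⇒ exp(h) = 0
  r2: exp(D) + (0)·1 = 0 ⇒ exp(D) = 0
  r3: exp(f) + (0)·1 = 0 ⇒ exp(f) = 0
Π_2 = τ^-1 · P

["-1", "0", "0", "1", "0", "0", "0"]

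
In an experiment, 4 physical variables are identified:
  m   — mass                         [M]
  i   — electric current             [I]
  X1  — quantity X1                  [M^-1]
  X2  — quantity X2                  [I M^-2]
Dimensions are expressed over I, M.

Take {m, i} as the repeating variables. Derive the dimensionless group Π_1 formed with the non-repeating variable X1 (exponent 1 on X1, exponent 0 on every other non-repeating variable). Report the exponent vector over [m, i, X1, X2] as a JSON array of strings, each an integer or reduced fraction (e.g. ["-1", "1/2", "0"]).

["1", "0", "1", "0"]

Exponent matrix [I,M] × [m,i,X1,X2]:
  I: [ 0  1  0  1]
  M: [ 1  0 -1 -2]
Echelon form has 2 nonzero rows (pivots: m,i)
Repeat: m,i; free: X1,X2
RREF:
  r0: [   1    0   -1   -2]
  r1: [   0    1    0    1]
Fix exponent of X1 at 1, X2 at 0; solve each RREF row for its pivot's exponent:
  r0: exp(m) + (-1)·1 = 0 ⇒ exp(m) = 1
  r1: exp(i) + (0)·1 = 0 ⇒ exp(i) = 0
Π_1 = m · X1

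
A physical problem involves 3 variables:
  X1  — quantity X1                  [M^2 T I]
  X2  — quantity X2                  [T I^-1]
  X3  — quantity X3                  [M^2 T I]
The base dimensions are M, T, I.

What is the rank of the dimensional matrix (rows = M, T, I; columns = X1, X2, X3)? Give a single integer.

Exponent matrix [M,T,I] × [X1,X2,X3]:
  M: [ 2  0  2]
  T: [ 1  1  1]
  I: [ 1 -1  1]
Echelon form has 2 nonzero rows (pivots: X1,X2)

2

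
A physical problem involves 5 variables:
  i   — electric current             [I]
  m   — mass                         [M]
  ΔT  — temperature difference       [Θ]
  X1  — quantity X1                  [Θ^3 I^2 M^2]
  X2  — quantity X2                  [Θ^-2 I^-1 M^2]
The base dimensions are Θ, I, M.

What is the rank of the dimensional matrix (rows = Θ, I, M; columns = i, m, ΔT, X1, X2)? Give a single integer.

3

Write exponents as rows Θ,I,M / cols i,m,ΔT,X1,X2:
  Θ: [ 0  0  1  3 -2]
  I: [ 1  0  0  2 -1]
  M: [ 0  1  0  2  2]
RREF → pivots at {i,m,ΔT} ⇒ r = 3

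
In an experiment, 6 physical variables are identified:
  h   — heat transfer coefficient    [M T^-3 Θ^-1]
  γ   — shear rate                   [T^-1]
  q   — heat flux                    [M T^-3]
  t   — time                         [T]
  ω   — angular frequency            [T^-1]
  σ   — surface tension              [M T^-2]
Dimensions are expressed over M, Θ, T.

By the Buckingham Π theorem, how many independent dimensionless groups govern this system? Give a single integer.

Dimensional matrix (M×Θ×T by h×γ×q×t×ω×σ):
  M: [ 1  0  1  0  0  1]
  Θ: [-1  0  0  0  0  0]
  T: [-3 -1 -3  1 -1 -2]
Row reduction gives pivot columns h,γ,q; rank = 3
6 vars − rank 3 = 3 Π groups

3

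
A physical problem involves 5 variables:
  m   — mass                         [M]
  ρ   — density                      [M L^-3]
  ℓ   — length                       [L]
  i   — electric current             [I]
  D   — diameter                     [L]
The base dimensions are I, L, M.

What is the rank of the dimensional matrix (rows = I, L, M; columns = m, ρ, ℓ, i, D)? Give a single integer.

3

Exponent matrix [I,L,M] × [m,ρ,ℓ,i,D]:
  I: [ 0  0  0  1  0]
  L: [ 0 -3  1  0  1]
  M: [ 1  1  0  0  0]
RREF → pivots at {m,ρ,i} ⇒ r = 3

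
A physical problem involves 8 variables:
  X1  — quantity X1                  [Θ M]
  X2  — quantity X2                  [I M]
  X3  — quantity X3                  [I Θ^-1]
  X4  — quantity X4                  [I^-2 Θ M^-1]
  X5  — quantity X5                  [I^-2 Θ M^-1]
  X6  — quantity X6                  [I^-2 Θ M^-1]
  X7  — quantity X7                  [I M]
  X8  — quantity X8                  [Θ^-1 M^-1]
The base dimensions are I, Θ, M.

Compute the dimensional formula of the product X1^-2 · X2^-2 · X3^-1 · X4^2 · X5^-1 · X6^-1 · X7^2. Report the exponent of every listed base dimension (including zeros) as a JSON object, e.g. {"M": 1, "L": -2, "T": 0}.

Write exponents as rows I,Θ,M / cols X1,X2,X3,X4,X5,X6,X7,X8:
  I: [ 0  1  1 -2 -2 -2  1  0]
  Θ: [ 1  0 -1  1  1  1  0 -1]
  M: [ 1  1  0 -1 -1 -1  1 -1]
  [I]: (-2)·0+(-2)·1+(-1)·1+(2)·-2+(-1)·-2+(-1)·-2+(2)·1 = -1
  [Θ]: (-2)·1+(-2)·0+(-1)·-1+(2)·1+(-1)·1+(-1)·1+(2)·0 = -1
  [M]: (-2)·1+(-2)·1+(-1)·0+(2)·-1+(-1)·-1+(-1)·-1+(2)·1 = -2
⇒ I^-1 Θ^-1 M^-2

{"I": -1, "Θ": -1, "M": -2}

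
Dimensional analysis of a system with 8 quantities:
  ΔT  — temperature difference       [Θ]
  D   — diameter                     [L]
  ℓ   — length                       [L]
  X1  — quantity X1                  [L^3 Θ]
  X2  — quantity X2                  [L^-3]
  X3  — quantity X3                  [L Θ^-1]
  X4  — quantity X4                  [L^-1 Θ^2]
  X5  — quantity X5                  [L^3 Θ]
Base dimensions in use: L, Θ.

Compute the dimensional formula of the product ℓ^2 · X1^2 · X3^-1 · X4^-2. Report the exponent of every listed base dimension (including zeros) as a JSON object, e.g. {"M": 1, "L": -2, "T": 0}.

{"L": 9, "Θ": -1}

Write exponents as rows L,Θ / cols ΔT,D,ℓ,X1,X2,X3,X4,X5:
  L: [ 0  1  1  3 -3  1 -1  3]
  Θ: [ 1  0  0  1  0 -1  2  1]
  [L]: (2)·1+(2)·3+(-1)·1+(-2)·-1 = 9
  [Θ]: (2)·0+(2)·1+(-1)·-1+(-2)·2 = -1
⇒ L^9 Θ^-1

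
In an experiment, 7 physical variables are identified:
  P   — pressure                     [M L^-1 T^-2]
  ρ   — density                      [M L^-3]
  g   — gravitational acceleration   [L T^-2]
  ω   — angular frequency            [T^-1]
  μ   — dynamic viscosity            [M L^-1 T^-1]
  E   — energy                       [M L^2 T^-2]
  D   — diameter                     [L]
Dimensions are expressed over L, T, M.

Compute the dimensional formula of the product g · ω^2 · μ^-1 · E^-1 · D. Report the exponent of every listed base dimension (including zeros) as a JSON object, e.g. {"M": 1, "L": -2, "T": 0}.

Write exponents as rows L,T,M / cols P,ρ,g,ω,μ,E,D:
  L: [-1 -3  1  0 -1  2  1]
  T: [-2  0 -2 -1 -1 -2  0]
  M: [ 1  1  0  0  1  1  0]
  [L]: (1)·1+(2)·0+(-1)·-1+(-1)·2+(1)·1 = 1
  [T]: (1)·-2+(2)·-1+(-1)·-1+(-1)·-2+(1)·0 = -1
  [M]: (1)·0+(2)·0+(-1)·1+(-1)·1+(1)·0 = -2
⇒ L T^-1 M^-2

{"L": 1, "T": -1, "M": -2}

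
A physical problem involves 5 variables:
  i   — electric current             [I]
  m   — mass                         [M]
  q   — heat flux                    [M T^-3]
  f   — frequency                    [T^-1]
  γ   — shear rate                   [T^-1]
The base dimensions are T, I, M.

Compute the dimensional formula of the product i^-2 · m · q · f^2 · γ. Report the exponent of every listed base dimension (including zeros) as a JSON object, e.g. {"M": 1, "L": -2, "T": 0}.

{"T": -6, "I": -2, "M": 2}

Write exponents as rows T,I,M / cols i,m,q,f,γ:
  T: [ 0  0 -3 -1 -1]
  I: [ 1  0  0  0  0]
  M: [ 0  1  1  0  0]
  [T]: (-2)·0+(1)·0+(1)·-3+(2)·-1+(1)·-1 = -6
  [I]: (-2)·1+(1)·0+(1)·0+(2)·0+(1)·0 = -2
  [M]: (-2)·0+(1)·1+(1)·1+(2)·0+(1)·0 = 2
⇒ T^-6 I^-2 M^2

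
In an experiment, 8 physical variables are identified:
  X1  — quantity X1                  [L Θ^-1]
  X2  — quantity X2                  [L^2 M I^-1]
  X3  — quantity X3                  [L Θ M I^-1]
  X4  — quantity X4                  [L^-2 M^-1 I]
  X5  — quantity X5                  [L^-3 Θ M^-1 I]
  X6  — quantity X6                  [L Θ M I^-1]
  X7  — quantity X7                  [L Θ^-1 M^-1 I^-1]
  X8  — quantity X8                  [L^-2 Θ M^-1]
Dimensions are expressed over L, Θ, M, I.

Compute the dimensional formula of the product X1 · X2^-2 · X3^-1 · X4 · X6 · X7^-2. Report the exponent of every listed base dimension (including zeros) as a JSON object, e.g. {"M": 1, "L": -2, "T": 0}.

Exponent matrix [L,Θ,M,I] × [X1,X2,X3,X4,X5,X6,X7,X8]:
  L: [ 1  2  1 -2 -3  1  1 -2]
  Θ: [-1  0  1  0  1  1 -1  1]
  M: [ 0  1  1 -1 -1  1 -1 -1]
  I: [ 0 -1 -1  1  1 -1 -1  0]
  [L]: (1)·1+(-2)·2+(-1)·1+(1)·-2+(1)·1+(-2)·1 = -7
  [Θ]: (1)·-1+(-2)·0+(-1)·1+(1)·0+(1)·1+(-2)·-1 = 1
  [M]: (1)·0+(-2)·1+(-1)·1+(1)·-1+(1)·1+(-2)·-1 = -1
  [I]: (1)·0+(-2)·-1+(-1)·-1+(1)·1+(1)·-1+(-2)·-1 = 5
⇒ L^-7 Θ M^-1 I^5

{"L": -7, "Θ": 1, "M": -1, "I": 5}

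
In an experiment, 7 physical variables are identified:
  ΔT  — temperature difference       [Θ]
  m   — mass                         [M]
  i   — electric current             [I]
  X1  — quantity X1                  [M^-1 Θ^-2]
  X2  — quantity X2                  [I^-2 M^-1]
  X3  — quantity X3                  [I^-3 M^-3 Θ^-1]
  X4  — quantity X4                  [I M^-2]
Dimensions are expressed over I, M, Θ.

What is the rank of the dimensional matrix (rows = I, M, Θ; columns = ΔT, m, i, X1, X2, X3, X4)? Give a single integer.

Write exponents as rows I,M,Θ / cols ΔT,m,i,X1,X2,X3,X4:
  I: [ 0  0  1  0 -2 -3  1]
  M: [ 0  1  0 -1 -1 -3 -2]
  Θ: [ 1  0  0 -2  0 -1  0]
RREF → pivots at {ΔT,m,i} ⇒ r = 3

3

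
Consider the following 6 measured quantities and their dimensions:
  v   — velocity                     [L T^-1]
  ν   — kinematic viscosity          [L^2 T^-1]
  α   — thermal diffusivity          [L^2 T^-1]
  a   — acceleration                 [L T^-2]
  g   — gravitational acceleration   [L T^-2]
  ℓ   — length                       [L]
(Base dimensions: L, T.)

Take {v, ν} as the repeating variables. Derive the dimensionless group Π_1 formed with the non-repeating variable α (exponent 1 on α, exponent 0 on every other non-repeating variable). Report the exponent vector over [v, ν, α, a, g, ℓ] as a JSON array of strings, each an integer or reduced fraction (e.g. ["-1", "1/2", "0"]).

Exponent matrix [L,T] × [v,ν,α,a,g,ℓ]:
  L: [ 1  2  2  1  1  1]
  T: [-1 -1 -1 -2 -2  0]
Echelon form has 2 nonzero rows (pivots: v,ν)
Repeat: v,ν; free: α,a,g,ℓ
RREF:
  r0: [   1    0    0    3    3   -1]
  r1: [   0    1    1   -1   -1    1]
Fix exponent of α at 1, a at 0, g at 0, ℓ at 0; solve each RREF row for its pivot's exponent:
  r0: exp(v) + (0)·1 = 0 ⇒ exp(v) = 0
  r1: exp(ν) + (1)·1 = 0 ⇒ exp(ν) = -1
Π_1 = ν^-1 · α

["0", "-1", "1", "0", "0", "0"]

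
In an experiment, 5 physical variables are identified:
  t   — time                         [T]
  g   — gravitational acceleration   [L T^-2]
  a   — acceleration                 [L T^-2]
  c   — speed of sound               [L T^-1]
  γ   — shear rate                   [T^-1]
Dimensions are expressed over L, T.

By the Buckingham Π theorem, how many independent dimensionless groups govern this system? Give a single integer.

Dimensional matrix (L×T by t×g×a×c×γ):
  L: [ 0  1  1  1  0]
  T: [ 1 -2 -2 -1 -1]
Row reduction gives pivot columns t,g; rank = 2
Π count = n − r = 5 − 2 = 3

3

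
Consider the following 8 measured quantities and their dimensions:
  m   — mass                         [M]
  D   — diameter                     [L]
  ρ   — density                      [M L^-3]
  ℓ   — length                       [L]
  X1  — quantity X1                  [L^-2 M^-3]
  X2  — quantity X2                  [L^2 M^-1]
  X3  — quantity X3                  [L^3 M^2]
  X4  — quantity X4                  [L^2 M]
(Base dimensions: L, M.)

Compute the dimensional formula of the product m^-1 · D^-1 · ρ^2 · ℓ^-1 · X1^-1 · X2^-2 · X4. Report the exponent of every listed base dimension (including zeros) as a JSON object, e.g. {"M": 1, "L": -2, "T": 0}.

{"L": -8, "M": 7}

Write exponents as rows L,M / cols m,D,ρ,ℓ,X1,X2,X3,X4:
  L: [ 0  1 -3  1 -2  2  3  2]
  M: [ 1  0  1  0 -3 -1  2  1]
  [L]: (-1)·0+(-1)·1+(2)·-3+(-1)·1+(-1)·-2+(-2)·2+(1)·2 = -8
  [M]: (-1)·1+(-1)·0+(2)·1+(-1)·0+(-1)·-3+(-2)·-1+(1)·1 = 7
⇒ L^-8 M^7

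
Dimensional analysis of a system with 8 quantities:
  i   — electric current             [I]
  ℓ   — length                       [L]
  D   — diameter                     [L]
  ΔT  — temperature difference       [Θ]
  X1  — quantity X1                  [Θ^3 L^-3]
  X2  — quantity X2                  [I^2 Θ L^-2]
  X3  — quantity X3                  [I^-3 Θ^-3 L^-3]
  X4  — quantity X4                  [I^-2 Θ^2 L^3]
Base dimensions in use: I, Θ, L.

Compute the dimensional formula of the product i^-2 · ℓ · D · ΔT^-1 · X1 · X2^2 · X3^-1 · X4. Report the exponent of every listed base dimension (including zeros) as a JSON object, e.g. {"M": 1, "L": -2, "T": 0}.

Exponent matrix [I,Θ,L] × [i,ℓ,D,ΔT,X1,X2,X3,X4]:
  I: [ 1  0  0  0  0  2 -3 -2]
  Θ: [ 0  0  0  1  3  1 -3  2]
  L: [ 0  1  1  0 -3 -2 -3  3]
  [I]: (-2)·1+(1)·0+(1)·0+(-1)·0+(1)·0+(2)·2+(-1)·-3+(1)·-2 = 3
  [Θ]: (-2)·0+(1)·0+(1)·0+(-1)·1+(1)·3+(2)·1+(-1)·-3+(1)·2 = 9
  [L]: (-2)·0+(1)·1+(1)·1+(-1)·0+(1)·-3+(2)·-2+(-1)·-3+(1)·3 = 1
⇒ I^3 Θ^9 L

{"I": 3, "Θ": 9, "L": 1}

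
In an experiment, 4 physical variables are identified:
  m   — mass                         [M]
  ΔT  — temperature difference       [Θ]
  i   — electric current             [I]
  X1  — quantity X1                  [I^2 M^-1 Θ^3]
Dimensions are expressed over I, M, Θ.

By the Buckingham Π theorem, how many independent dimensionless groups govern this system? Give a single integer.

Exponent matrix [I,M,Θ] × [m,ΔT,i,X1]:
  I: [ 0  0  1  2]
  M: [ 1  0  0 -1]
  Θ: [ 0  1  0  3]
Echelon form has 3 nonzero rows (pivots: m,ΔT,i)
Π count = n − r = 4 − 3 = 1

1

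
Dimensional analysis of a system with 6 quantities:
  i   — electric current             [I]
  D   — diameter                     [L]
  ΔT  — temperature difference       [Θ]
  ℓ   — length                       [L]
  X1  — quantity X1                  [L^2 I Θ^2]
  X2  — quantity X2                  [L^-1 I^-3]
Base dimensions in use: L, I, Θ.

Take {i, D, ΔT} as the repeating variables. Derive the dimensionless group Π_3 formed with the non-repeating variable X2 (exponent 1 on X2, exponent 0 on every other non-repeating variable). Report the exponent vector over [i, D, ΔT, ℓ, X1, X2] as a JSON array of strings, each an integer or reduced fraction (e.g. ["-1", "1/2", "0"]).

["3", "1", "0", "0", "0", "1"]

Exponent matrix [L,I,Θ] × [i,D,ΔT,ℓ,X1,X2]:
  L: [ 0  1  0  1  2 -1]
  I: [ 1  0  0  0  1 -3]
  Θ: [ 0  0  1  0  2  0]
Row reduction gives pivot columns i,D,ΔT; rank = 3
Pivot set = {i,D,ΔT}, free = {ℓ,X1,X2}
RREF:
  r0: [   1    0    0    0    1   -3]
  r1: [   0    1    0    1    2   -1]
  r2: [   0    0    1    0    2    0]
Fix exponent of X2 at 1, ℓ at 0, X1 at 0; solve each RREF row for its pivot's exponent:
  r0: exp(i) + (-3)·1 = 0 ⇒ exp(i) = 3
  r1: exp(D) + (-1)·1 = 0 ⇒ exp(D) = 1
  r2: exp(ΔT) + (0)·1 = 0 ⇒ exp(ΔT) = 0
Π_3 = i^3 · D · X2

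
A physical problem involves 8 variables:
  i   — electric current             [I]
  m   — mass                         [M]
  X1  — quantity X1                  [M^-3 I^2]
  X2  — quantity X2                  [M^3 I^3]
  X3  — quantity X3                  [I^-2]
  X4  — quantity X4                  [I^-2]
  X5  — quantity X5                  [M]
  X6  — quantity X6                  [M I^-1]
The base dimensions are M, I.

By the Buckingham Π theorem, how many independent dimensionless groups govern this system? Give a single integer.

Exponent matrix [M,I] × [i,m,X1,X2,X3,X4,X5,X6]:
  M: [ 0  1 -3  3  0  0  1  1]
  I: [ 1  0  2  3 -2 -2  0 -1]
RREF → pivots at {i,m} ⇒ r = 2
n=8, r=2 ⇒ 6 dimensionless groups

6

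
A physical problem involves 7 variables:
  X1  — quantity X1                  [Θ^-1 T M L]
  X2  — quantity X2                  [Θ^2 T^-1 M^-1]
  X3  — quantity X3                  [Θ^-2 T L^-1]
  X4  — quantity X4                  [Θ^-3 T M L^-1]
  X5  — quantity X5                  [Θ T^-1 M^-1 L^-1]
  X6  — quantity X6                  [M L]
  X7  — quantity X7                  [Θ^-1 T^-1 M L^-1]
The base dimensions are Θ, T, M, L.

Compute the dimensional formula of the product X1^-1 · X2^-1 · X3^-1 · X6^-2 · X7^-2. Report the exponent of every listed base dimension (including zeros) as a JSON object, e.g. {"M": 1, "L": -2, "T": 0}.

{"Θ": 3, "T": 1, "M": -4, "L": 0}

Dimensional matrix (Θ×T×M×L by X1×X2×X3×X4×X5×X6×X7):
  Θ: [-1  2 -2 -3  1  0 -1]
  T: [ 1 -1  1  1 -1  0 -1]
  M: [ 1 -1  0  1 -1  1  1]
  L: [ 1  0 -1 -1 -1  1 -1]
  [Θ]: (-1)·-1+(-1)·2+(-1)·-2+(-2)·0+(-2)·-1 = 3
  [T]: (-1)·1+(-1)·-1+(-1)·1+(-2)·0+(-2)·-1 = 1
  [M]: (-1)·1+(-1)·-1+(-1)·0+(-2)·1+(-2)·1 = -4
  [L]: (-1)·1+(-1)·0+(-1)·-1+(-2)·1+(-2)·-1 = 0
⇒ Θ^3 T M^-4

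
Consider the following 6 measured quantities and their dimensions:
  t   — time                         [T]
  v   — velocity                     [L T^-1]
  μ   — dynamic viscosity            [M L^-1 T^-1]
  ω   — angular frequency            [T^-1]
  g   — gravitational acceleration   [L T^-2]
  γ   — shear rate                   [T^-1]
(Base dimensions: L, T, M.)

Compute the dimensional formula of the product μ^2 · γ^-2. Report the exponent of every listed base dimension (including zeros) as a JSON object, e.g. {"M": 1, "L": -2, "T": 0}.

{"L": -2, "T": 0, "M": 2}

Exponent matrix [L,T,M] × [t,v,μ,ω,g,γ]:
  L: [ 0  1 -1  0  1  0]
  T: [ 1 -1 -1 -1 -2 -1]
  M: [ 0  0  1  0  0  0]
  [L]: (2)·-1+(-2)·0 = -2
  [T]: (2)·-1+(-2)·-1 = 0
  [M]: (2)·1+(-2)·0 = 2
⇒ L^-2 M^2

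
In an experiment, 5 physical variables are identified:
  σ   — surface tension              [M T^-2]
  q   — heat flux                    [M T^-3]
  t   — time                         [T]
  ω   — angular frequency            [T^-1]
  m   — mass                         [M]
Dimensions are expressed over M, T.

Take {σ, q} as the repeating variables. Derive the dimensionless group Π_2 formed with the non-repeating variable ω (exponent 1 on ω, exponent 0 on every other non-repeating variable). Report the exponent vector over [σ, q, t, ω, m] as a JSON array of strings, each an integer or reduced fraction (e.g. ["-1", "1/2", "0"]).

["1", "-1", "0", "1", "0"]

Exponent matrix [M,T] × [σ,q,t,ω,m]:
  M: [ 1  1  0  0  1]
  T: [-2 -3  1 -1  0]
RREF → pivots at {σ,q} ⇒ r = 2
Pivot set = {σ,q}, free = {t,ω,m}
RREF:
  r0: [   1    0    1   -1    3]
  r1: [   0    1   -1    1   -2]
Fix exponent of ω at 1, t at 0, m at 0; solve each RREF row for its pivot's exponent:
  r0: exp(σ) + (-1)·1 = 0 ⇒ exp(σ) = 1
  r1: exp(q) + (1)·1 = 0 ⇒ exp(q) = -1
Π_2 = σ · q^-1 · ω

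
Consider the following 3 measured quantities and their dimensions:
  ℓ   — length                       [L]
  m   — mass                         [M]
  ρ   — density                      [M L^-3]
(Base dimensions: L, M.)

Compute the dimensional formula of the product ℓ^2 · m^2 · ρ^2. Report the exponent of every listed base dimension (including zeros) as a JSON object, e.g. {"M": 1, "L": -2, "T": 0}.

{"L": -4, "M": 4}

Write exponents as rows L,M / cols ℓ,m,ρ:
  L: [ 1  0 -3]
  M: [ 0  1  1]
  [L]: (2)·1+(2)·0+(2)·-3 = -4
  [M]: (2)·0+(2)·1+(2)·1 = 4
⇒ L^-4 M^4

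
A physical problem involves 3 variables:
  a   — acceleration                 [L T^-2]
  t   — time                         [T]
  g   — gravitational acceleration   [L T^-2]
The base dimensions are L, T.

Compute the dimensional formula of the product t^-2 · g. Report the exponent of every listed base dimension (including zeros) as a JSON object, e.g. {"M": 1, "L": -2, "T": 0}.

Dimensional matrix (L×T by a×t×g):
  L: [ 1  0  1]
  T: [-2  1 -2]
  [L]: (-2)·0+(1)·1 = 1
  [T]: (-2)·1+(1)·-2 = -4
⇒ L T^-4

{"L": 1, "T": -4}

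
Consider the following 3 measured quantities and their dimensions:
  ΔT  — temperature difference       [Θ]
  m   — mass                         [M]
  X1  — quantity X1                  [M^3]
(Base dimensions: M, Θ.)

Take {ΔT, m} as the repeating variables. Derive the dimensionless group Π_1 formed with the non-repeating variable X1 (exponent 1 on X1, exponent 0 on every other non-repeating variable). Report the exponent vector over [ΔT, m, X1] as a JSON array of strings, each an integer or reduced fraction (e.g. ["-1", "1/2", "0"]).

["0", "-3", "1"]

Dimensional matrix (M×Θ by ΔT×m×X1):
  M: [ 0  1  3]
  Θ: [ 1  0  0]
Row reduction gives pivot columns ΔT,m; rank = 2
Pivot set = {ΔT,m}, free = {X1}
RREF:
  r0: [   1    0    0]
  r1: [   0    1    3]
Fix exponent of X1 at 1; solve each RREF row for its pivot's exponent:
  r0: exp(ΔT) + (0)·1 = 0 ⇒ exp(ΔT) = 0
  r1: exp(m) + (3)·1 = 0 ⇒ exp(m) = -3
Π_1 = m^-3 · X1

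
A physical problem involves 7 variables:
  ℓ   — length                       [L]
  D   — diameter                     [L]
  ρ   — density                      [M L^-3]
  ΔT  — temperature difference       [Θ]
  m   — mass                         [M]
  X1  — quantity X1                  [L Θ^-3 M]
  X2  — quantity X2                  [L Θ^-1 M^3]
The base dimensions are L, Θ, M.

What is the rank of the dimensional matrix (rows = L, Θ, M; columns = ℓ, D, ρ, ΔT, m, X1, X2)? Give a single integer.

Dimensional matrix (L×Θ×M by ℓ×D×ρ×ΔT×m×X1×X2):
  L: [ 1  1 -3  0  0  1  1]
  Θ: [ 0  0  0  1  0 -3 -1]
  M: [ 0  0  1  0  1  1  3]
Row reduction gives pivot columns ℓ,ρ,ΔT; rank = 3

3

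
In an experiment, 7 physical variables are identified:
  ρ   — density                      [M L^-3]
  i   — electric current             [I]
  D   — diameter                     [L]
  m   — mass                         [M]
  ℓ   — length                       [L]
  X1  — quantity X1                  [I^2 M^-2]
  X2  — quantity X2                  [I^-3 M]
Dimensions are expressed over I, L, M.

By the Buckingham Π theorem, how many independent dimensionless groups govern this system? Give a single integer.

Exponent matrix [I,L,M] × [ρ,i,D,m,ℓ,X1,X2]:
  I: [ 0  1  0  0  0  2 -3]
  L: [-3  0  1  0  1  0  0]
  M: [ 1  0  0  1  0 -2  1]
RREF → pivots at {ρ,i,D} ⇒ r = 3
7 vars − rank 3 = 4 Π groups

4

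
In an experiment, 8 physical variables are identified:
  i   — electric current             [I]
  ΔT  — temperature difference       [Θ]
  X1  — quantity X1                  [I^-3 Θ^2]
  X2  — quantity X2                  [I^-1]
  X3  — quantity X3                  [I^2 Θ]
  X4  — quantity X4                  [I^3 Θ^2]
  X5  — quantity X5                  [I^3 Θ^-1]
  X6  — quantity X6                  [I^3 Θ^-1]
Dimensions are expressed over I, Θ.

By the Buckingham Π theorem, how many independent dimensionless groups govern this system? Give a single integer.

6

Dimensional matrix (I×Θ by i×ΔT×X1×X2×X3×X4×X5×X6):
  I: [ 1  0 -3 -1  2  3  3  3]
  Θ: [ 0  1  2  0  1  2 -1 -1]
Echelon form has 2 nonzero rows (pivots: i,ΔT)
8 vars − rank 2 = 6 Π groups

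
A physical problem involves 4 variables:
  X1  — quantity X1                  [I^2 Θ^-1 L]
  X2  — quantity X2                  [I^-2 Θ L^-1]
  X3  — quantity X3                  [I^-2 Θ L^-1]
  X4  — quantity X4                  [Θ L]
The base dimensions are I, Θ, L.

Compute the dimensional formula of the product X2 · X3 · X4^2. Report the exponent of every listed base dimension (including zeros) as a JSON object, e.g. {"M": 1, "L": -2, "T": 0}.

{"I": -4, "Θ": 4, "L": 0}

Dimensional matrix (I×Θ×L by X1×X2×X3×X4):
  I: [ 2 -2 -2  0]
  Θ: [-1  1  1  1]
  L: [ 1 -1 -1  1]
  [I]: (1)·-2+(1)·-2+(2)·0 = -4
  [Θ]: (1)·1+(1)·1+(2)·1 = 4
  [L]: (1)·-1+(1)·-1+(2)·1 = 0
⇒ I^-4 Θ^4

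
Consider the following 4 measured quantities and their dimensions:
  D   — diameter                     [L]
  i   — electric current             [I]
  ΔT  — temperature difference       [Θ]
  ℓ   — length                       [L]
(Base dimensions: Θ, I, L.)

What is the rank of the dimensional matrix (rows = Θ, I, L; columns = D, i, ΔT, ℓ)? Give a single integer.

Write exponents as rows Θ,I,L / cols D,i,ΔT,ℓ:
  Θ: [ 0  0  1  0]
  I: [ 0  1  0  0]
  L: [ 1  0  0  1]
RREF → pivots at {D,i,ΔT} ⇒ r = 3

3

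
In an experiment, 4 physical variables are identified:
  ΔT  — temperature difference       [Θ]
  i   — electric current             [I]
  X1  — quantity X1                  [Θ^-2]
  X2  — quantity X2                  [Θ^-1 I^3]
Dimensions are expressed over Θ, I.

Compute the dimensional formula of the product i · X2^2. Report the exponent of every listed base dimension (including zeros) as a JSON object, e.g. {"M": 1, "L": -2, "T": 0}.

{"Θ": -2, "I": 7}

Write exponents as rows Θ,I / cols ΔT,i,X1,X2:
  Θ: [ 1  0 -2 -1]
  I: [ 0  1  0  3]
  [Θ]: (1)·0+(2)·-1 = -2
  [I]: (1)·1+(2)·3 = 7
⇒ Θ^-2 I^7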